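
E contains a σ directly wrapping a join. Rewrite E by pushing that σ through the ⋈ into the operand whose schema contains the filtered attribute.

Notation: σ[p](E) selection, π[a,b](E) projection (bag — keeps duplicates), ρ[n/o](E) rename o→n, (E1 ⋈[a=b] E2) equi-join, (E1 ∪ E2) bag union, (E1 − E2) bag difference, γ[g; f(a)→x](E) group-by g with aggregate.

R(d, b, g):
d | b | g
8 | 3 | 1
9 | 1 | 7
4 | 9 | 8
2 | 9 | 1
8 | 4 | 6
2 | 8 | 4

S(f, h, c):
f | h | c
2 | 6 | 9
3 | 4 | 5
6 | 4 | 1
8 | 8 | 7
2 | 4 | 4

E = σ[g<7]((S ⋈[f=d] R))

σ filters on g, owned by the right side.
E' = (S ⋈[f=d] σ[g<7](R))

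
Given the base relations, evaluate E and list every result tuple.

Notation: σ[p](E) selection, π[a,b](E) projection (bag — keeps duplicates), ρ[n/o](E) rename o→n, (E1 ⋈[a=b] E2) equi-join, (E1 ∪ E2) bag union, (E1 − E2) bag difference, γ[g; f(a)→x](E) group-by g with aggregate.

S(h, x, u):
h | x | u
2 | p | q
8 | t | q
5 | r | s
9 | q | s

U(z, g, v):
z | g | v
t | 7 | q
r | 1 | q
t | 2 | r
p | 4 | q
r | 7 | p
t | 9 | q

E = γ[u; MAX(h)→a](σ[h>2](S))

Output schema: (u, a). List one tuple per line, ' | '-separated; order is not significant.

Stepwise |·|:
  S → 4
  σ[h>2](S) → 3
  γ[u; MAX(h)→a](σ[h>2](S)) → 2

== RESULT ==
u | a
q | 8
s | 9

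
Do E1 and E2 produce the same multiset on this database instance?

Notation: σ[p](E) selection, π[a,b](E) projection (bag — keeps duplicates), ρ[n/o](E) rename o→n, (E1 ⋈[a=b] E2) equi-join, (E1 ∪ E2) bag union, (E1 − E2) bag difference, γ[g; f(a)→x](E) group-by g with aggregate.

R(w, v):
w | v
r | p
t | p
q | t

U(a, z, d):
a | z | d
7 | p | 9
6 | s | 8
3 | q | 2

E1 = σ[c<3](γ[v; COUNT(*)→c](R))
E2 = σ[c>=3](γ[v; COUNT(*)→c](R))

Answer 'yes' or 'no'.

E1 row counts bottom-up:
  R → 3
  γ[v; COUNT(*)→c](R) → 2
  σ[c<3](γ[v; COUNT(*)→c](R)) → 2
E2 row counts bottom-up:
  R → 3
  γ[v; COUNT(*)→c](R) → 2
  σ[c>=3](γ[v; COUNT(*)→c](R)) → 0

E1 result:
v | c
p | 2
t | 1
E2 result:
v | c
(0 rows)
Witness: ('p', 2) appears 1× in E1 but 0× in E2.

no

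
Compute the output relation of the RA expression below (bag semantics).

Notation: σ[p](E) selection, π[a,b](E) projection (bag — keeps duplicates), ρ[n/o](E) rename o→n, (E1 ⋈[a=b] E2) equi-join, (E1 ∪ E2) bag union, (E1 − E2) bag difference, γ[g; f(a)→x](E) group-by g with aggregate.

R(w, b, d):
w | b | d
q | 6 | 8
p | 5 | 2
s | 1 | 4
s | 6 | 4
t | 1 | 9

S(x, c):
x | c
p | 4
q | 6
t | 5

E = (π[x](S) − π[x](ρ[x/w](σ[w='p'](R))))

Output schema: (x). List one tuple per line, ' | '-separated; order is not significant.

Per-node cardinality:
  S → 3
  π[x](S) → 3
  R → 5
  σ[w='p'](R) → 1
  ρ[x/w](σ[w='p'](R)) → 1
  π[x](ρ[x/w](σ[w='p'](R))) → 1
  (π[x](S) − π[x](ρ[x/w](σ[w='p'](R)))) → 2

== RESULT ==
x
q
t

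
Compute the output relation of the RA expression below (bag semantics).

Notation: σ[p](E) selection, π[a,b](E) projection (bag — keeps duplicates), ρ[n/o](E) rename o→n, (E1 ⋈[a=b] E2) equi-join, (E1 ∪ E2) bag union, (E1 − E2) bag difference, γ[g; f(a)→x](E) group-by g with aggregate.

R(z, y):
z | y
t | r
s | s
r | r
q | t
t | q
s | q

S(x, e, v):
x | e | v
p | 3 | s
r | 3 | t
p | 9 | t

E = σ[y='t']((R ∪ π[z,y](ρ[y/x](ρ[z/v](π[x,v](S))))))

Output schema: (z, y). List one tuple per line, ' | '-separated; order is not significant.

Stepwise |·|:
  R → 6
  S → 3
  π[x,v](S) → 3
  ρ[z/v](π[x,v](S)) → 3
  ρ[y/x](ρ[z/v](π[x,v](S))) → 3
  π[z,y](ρ[y/x](ρ[z/v](π[x,v](S)))) → 3
  (R ∪ π[z,y](ρ[y/x](ρ[z/v](π[x,v](S))))) → 9
  σ[y='t']((R ∪ π[z,y](ρ[y/x](ρ[z/v](π[x,v](S)))))) → 1

== RESULT ==
z | y
q | t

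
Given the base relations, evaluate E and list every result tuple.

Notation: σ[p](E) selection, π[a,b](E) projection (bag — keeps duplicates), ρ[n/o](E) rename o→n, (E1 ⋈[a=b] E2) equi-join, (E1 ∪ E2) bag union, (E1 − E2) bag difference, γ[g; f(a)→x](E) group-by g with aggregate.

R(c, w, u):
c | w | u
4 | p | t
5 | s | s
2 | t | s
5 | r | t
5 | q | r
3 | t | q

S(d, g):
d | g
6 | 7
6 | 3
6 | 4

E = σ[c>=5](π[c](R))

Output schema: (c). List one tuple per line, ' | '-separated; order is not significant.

Subexpression sizes:
  R → 6
  π[c](R) → 6
  σ[c>=5](π[c](R)) → 3

== RESULT ==
c
5
5
5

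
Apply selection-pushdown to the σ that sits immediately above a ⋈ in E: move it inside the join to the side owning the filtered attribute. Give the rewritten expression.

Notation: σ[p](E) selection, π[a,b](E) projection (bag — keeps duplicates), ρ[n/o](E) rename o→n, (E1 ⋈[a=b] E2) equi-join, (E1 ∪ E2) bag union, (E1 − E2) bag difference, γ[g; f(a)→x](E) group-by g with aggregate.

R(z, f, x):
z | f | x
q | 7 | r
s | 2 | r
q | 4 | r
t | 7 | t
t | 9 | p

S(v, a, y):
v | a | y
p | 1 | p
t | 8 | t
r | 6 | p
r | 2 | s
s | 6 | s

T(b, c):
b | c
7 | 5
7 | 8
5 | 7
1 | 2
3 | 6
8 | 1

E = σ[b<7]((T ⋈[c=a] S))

σ filters on b, owned by the left side.
E' = (σ[b<7](T) ⋈[c=a] S)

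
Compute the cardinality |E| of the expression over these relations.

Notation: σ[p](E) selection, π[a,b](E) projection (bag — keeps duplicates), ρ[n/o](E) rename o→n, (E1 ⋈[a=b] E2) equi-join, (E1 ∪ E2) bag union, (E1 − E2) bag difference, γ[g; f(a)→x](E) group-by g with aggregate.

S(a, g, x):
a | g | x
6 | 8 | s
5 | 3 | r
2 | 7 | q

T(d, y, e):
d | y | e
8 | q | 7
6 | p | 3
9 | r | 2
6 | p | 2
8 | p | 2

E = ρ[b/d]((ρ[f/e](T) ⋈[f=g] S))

Subexpression sizes:
  T → 5
  ρ[f/e](T) → 5
  S → 3
  (ρ[f/e](T) ⋈[f=g] S) → 2
  ρ[b/d]((ρ[f/e](T) ⋈[f=g] S)) → 2

|E| = 2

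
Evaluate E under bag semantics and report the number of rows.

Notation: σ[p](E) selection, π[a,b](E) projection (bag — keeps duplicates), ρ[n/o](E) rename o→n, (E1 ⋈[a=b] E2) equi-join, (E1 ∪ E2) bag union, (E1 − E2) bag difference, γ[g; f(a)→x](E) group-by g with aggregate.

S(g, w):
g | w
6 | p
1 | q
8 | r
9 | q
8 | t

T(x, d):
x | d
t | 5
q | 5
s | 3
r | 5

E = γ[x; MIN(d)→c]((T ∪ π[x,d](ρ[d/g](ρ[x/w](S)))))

Stepwise |·|:
  T → 4
  S → 5
  ρ[x/w](S) → 5
  ρ[d/g](ρ[x/w](S)) → 5
  π[x,d](ρ[d/g](ρ[x/w](S))) → 5
  (T ∪ π[x,d](ρ[d/g](ρ[x/w](S)))) → 9
  γ[x; MIN(d)→c]((T ∪ π[x,d](ρ[d/g](ρ[x/w](S))))) → 5

|E| = 5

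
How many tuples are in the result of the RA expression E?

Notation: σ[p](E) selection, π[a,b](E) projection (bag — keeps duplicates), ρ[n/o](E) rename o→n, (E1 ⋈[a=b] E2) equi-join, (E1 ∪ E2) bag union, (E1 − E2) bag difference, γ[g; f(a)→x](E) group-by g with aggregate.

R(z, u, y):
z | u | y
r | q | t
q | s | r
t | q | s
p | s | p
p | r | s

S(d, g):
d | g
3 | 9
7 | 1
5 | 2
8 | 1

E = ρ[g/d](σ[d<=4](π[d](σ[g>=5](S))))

Subexpression sizes:
  S → 4
  σ[g>=5](S) → 1
  π[d](σ[g>=5](S)) → 1
  σ[d<=4](π[d](σ[g>=5](S))) → 1
  ρ[g/d](σ[d<=4](π[d](σ[g>=5](S)))) → 1

|E| = 1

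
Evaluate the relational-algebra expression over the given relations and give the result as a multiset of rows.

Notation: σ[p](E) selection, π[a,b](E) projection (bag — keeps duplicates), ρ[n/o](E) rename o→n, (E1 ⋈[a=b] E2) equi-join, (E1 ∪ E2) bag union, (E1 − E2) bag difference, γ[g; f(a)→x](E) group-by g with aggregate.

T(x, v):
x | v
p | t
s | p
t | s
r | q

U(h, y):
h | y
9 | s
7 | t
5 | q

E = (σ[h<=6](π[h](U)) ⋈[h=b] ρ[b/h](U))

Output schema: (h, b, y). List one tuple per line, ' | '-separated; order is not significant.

Row counts bottom-up:
  U → 3
  π[h](U) → 3
  σ[h<=6](π[h](U)) → 1
  U → 3
  ρ[b/h](U) → 3
  (σ[h<=6](π[h](U)) ⋈[h=b] ρ[b/h](U)) → 1

== RESULT ==
h | b | y
5 | 5 | q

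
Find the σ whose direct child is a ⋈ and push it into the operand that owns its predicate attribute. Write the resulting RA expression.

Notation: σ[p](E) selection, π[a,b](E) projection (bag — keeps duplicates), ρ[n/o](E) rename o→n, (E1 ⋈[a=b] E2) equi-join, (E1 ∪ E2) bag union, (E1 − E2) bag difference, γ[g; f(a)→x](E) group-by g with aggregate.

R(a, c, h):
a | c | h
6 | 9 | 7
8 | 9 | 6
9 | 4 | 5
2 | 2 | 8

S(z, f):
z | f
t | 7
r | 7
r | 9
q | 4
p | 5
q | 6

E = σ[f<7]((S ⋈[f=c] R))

σ filters on f, owned by the left side.
E' = (σ[f<7](S) ⋈[f=c] R)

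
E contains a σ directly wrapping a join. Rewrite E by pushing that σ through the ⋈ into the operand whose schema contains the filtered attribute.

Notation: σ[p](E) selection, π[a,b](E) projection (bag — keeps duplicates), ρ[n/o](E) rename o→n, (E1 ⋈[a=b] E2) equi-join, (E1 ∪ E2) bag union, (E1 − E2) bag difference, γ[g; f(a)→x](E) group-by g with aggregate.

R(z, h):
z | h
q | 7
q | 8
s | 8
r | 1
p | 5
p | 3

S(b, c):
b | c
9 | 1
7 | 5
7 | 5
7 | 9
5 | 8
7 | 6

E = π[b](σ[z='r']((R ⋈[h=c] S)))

σ filters on z, owned by the left side.
E' = π[b]((σ[z='r'](R) ⋈[h=c] S))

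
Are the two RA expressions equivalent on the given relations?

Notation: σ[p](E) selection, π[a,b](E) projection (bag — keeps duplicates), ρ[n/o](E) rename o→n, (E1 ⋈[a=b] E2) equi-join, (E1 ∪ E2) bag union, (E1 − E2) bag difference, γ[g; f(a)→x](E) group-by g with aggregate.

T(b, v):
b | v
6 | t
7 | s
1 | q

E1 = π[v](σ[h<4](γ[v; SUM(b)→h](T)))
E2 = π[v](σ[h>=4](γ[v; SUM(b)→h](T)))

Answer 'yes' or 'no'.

E1 subexpression sizes:
  T → 3
  γ[v; SUM(b)→h](T) → 3
  σ[h<4](γ[v; SUM(b)→h](T)) → 1
  π[v](σ[h<4](γ[v; SUM(b)→h](T))) → 1
E2 subexpression sizes:
  T → 3
  γ[v; SUM(b)→h](T) → 3
  σ[h>=4](γ[v; SUM(b)→h](T)) → 2
  π[v](σ[h>=4](γ[v; SUM(b)→h](T))) → 2

E1 result:
v
q
E2 result:
v
s
t
Witness: ('t',) appears 0× in E1 but 1× in E2.

no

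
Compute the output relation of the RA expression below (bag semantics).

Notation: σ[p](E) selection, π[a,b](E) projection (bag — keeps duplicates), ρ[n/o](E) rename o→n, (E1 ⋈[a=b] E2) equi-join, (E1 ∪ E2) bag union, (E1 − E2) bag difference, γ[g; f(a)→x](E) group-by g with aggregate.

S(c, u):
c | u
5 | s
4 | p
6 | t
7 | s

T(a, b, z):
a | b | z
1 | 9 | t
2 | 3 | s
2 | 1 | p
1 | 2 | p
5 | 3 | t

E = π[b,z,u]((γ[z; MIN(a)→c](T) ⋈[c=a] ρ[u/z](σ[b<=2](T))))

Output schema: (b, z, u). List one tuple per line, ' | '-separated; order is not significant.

Stepwise |·|:
  T → 5
  γ[z; MIN(a)→c](T) → 3
  T → 5
  σ[b<=2](T) → 2
  ρ[u/z](σ[b<=2](T)) → 2
  (γ[z; MIN(a)→c](T) ⋈[c=a] ρ[u/z](σ[b<=2](T))) → 3
  π[b,z,u]((γ[z; MIN(a)→c](T) ⋈[c=a] ρ[u/z](σ[b<=2](T)))) → 3

== RESULT ==
b | z | u
1 | s | p
2 | p | p
2 | t | p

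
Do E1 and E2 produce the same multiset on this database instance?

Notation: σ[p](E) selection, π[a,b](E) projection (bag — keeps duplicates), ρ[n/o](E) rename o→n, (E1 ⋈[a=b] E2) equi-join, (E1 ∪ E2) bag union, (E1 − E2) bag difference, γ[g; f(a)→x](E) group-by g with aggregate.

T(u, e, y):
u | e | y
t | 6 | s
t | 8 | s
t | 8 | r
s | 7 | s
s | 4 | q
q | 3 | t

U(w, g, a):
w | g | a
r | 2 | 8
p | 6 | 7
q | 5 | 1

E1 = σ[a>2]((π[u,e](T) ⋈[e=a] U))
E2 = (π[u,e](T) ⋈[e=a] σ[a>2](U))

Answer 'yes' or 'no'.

E1 subexpression sizes:
  T → 6
  π[u,e](T) → 6
  U → 3
  (π[u,e](T) ⋈[e=a] U) → 3
  σ[a>2]((π[u,e](T) ⋈[e=a] U)) → 3
E2 subexpression sizes:
  T → 6
  π[u,e](T) → 6
  U → 3
  σ[a>2](U) → 2
  (π[u,e](T) ⋈[e=a] σ[a>2](U)) → 3

E1 and E2 produce the same multiset:
u | e | w | g | a
s | 7 | p | 6 | 7
t | 8 | r | 2 | 8
t | 8 | r | 2 | 8

yes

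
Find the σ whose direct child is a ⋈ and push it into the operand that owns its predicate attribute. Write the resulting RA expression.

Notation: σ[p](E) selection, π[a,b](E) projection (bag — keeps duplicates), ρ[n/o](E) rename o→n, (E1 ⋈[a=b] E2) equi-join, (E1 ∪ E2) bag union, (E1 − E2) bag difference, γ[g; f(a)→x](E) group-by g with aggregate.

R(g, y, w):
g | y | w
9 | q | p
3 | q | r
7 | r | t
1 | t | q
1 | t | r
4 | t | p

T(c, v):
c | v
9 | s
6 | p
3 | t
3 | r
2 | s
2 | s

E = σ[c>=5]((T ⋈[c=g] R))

σ filters on c, owned by the left side.
E' = (σ[c>=5](T) ⋈[c=g] R)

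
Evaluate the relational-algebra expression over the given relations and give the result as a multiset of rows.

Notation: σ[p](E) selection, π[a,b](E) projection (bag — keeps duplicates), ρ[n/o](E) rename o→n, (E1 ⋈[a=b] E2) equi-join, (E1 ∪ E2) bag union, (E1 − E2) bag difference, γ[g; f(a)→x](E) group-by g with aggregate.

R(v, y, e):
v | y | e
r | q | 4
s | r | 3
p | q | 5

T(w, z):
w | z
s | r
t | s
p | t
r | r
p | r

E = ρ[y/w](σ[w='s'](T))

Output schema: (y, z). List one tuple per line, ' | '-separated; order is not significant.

Row counts bottom-up:
  T → 5
  σ[w='s'](T) → 1
  ρ[y/w](σ[w='s'](T)) → 1

== RESULT ==
y | z
s | r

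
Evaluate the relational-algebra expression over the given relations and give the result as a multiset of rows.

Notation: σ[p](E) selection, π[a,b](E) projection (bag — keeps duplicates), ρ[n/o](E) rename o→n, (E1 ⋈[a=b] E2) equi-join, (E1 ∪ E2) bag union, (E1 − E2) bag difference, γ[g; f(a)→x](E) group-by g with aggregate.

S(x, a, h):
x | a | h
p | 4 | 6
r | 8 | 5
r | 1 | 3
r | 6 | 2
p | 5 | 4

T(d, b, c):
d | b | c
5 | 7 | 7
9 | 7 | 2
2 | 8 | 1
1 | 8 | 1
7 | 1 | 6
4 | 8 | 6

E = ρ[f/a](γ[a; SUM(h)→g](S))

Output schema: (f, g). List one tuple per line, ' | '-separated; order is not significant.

Stepwise |·|:
  S → 5
  γ[a; SUM(h)→g](S) → 5
  ρ[f/a](γ[a; SUM(h)→g](S)) → 5

== RESULT ==
f | g
1 | 3
4 | 6
5 | 4
6 | 2
8 | 5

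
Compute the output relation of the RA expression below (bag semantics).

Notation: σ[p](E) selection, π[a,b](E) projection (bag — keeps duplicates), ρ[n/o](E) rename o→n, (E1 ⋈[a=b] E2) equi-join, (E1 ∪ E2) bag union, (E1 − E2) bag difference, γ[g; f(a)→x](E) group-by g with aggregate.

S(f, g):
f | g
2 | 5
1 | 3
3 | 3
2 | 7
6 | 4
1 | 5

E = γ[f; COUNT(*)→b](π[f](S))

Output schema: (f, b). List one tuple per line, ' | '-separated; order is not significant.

Row counts bottom-up:
  S → 6
  π[f](S) → 6
  γ[f; COUNT(*)→b](π[f](S)) → 4

== RESULT ==
f | b
1 | 2
2 | 2
3 | 1
6 | 1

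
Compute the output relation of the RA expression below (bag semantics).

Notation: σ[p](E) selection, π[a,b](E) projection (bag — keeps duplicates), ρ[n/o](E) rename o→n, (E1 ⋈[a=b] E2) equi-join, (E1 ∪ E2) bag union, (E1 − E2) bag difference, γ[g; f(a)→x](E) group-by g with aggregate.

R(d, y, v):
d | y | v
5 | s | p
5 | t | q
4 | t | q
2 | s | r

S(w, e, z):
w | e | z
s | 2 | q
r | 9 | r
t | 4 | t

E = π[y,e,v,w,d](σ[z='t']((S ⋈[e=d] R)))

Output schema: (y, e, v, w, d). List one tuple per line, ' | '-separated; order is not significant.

Stepwise |·|:
  S → 3
  R → 4
  (S ⋈[e=d] R) → 2
  σ[z='t']((S ⋈[e=d] R)) → 1
  π[y,e,v,w,d](σ[z='t']((S ⋈[e=d] R))) → 1

== RESULT ==
y | e | v | w | d
t | 4 | q | t | 4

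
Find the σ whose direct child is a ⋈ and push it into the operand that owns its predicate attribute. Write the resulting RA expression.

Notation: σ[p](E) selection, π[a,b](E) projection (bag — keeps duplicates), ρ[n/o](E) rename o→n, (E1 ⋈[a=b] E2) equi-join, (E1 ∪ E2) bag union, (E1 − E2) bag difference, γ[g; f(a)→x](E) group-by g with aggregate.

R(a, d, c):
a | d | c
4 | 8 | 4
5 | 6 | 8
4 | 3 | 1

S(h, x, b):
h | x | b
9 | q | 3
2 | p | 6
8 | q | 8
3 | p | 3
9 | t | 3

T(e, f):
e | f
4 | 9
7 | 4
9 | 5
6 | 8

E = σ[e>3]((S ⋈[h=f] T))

σ filters on e, owned by the right side.
E' = (S ⋈[h=f] σ[e>3](T))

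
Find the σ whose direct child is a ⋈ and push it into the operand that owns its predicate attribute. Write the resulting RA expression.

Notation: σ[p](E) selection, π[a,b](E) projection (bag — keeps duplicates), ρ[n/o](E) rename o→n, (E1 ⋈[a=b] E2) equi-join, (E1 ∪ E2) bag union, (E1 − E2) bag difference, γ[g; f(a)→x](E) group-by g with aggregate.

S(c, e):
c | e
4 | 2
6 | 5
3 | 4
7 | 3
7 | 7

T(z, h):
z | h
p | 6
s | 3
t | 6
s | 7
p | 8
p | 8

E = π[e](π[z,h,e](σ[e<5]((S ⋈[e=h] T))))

σ filters on e, owned by the left side.
E' = π[e](π[z,h,e]((σ[e<5](S) ⋈[e=h] T)))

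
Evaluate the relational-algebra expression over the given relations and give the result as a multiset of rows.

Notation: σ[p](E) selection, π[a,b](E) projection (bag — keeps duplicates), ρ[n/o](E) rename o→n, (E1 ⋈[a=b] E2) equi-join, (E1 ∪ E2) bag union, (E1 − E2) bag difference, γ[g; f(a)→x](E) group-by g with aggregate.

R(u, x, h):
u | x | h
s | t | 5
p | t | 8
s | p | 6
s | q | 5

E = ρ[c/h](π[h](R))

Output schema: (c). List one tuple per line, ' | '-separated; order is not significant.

Row counts bottom-up:
  R → 4
  π[h](R) → 4
  ρ[c/h](π[h](R)) → 4

== RESULT ==
c
5
5
6
8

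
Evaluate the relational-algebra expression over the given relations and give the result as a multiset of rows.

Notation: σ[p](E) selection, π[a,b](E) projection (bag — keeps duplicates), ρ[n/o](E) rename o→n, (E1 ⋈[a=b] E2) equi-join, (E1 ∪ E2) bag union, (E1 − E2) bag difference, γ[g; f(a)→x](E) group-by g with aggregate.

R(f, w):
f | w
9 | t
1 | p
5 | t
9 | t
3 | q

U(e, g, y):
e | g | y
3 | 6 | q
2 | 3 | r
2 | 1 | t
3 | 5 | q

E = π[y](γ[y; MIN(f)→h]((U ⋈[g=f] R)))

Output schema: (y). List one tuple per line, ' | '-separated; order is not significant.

Subexpression sizes:
  U → 4
  R → 5
  (U ⋈[g=f] R) → 3
  γ[y; MIN(f)→h]((U ⋈[g=f] R)) → 3
  π[y](γ[y; MIN(f)→h]((U ⋈[g=f] R))) → 3

== RESULT ==
y
q
r
t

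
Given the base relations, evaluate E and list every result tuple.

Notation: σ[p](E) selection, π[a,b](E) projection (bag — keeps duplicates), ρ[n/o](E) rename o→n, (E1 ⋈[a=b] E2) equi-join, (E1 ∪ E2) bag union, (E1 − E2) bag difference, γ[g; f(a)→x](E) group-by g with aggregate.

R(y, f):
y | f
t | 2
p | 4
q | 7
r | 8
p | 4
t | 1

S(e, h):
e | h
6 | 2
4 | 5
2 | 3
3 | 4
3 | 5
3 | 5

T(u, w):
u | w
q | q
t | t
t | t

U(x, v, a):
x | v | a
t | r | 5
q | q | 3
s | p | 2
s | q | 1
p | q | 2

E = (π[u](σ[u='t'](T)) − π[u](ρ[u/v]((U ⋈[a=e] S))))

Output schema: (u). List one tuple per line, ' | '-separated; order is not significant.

Subexpression sizes:
  T → 3
  σ[u='t'](T) → 2
  π[u](σ[u='t'](T)) → 2
  U → 5
  S → 6
  (U ⋈[a=e] S) → 5
  ρ[u/v]((U ⋈[a=e] S)) → 5
  π[u](ρ[u/v]((U ⋈[a=e] S))) → 5
  (π[u](σ[u='t'](T)) − π[u](ρ[u/v]((U ⋈[a=e] S)))) → 2

== RESULT ==
u
t
t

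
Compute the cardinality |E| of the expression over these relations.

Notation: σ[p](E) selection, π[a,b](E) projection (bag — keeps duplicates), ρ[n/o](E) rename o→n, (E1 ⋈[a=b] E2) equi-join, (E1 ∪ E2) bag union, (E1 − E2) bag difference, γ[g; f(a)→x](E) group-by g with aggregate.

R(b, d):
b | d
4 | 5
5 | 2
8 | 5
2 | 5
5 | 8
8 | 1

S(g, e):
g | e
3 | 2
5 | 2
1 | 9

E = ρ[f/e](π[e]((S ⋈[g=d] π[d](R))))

Stepwise |·|:
  S → 3
  R → 6
  π[d](R) → 6
  (S ⋈[g=d] π[d](R)) → 4
  π[e]((S ⋈[g=d] π[d](R))) → 4
  ρ[f/e](π[e]((S ⋈[g=d] π[d](R)))) → 4

|E| = 4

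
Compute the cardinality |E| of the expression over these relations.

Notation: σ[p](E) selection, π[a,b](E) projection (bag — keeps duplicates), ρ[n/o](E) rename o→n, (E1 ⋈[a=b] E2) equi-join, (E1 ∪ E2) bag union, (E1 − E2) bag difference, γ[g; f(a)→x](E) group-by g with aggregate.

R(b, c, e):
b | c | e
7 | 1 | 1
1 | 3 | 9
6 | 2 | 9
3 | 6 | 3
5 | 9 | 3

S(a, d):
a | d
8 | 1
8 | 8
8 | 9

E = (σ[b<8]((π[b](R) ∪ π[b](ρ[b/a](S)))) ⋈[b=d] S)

Subexpression sizes:
  R → 5
  π[b](R) → 5
  S → 3
  ρ[b/a](S) → 3
  π[b](ρ[b/a](S)) → 3
  (π[b](R) ∪ π[b](ρ[b/a](S))) → 8
  σ[b<8]((π[b](R) ∪ π[b](ρ[b/a](S)))) → 5
  S → 3
  (σ[b<8]((π[b](R) ∪ π[b](ρ[b/a](S)))) ⋈[b=d] S) → 1

|E| = 1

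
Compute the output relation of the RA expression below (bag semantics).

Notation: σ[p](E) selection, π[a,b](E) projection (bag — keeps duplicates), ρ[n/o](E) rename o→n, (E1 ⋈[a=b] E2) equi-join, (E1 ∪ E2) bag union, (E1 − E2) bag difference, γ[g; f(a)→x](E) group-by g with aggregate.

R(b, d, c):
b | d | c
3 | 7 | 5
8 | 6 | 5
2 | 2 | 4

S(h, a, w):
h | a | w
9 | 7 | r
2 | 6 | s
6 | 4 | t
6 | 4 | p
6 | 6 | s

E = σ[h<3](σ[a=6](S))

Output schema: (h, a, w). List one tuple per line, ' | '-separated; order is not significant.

Stepwise |·|:
  S → 5
  σ[a=6](S) → 2
  σ[h<3](σ[a=6](S)) → 1

== RESULT ==
h | a | w
2 | 6 | s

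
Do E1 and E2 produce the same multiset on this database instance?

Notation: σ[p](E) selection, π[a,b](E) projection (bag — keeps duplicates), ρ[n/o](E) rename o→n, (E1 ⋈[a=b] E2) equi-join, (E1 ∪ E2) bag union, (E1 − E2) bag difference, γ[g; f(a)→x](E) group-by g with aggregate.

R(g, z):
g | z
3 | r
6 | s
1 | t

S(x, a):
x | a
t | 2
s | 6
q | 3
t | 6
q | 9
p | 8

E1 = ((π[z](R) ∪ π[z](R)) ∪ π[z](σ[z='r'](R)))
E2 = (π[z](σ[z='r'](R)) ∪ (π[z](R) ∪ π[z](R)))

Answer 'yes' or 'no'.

E1 row counts bottom-up:
  R → 3
  π[z](R) → 3
  R → 3
  π[z](R) → 3
  (π[z](R) ∪ π[z](R)) → 6
  R → 3
  σ[z='r'](R) → 1
  π[z](σ[z='r'](R)) → 1
  ((π[z](R) ∪ π[z](R)) ∪ π[z](σ[z='r'](R))) → 7
E2 row counts bottom-up:
  R → 3
  σ[z='r'](R) → 1
  π[z](σ[z='r'](R)) → 1
  R → 3
  π[z](R) → 3
  R → 3
  π[z](R) → 3
  (π[z](R) ∪ π[z](R)) → 6
  (π[z](σ[z='r'](R)) ∪ (π[z](R) ∪ π[z](R))) → 7

E1 and E2 produce the same multiset:
z
r
r
r
s
s
t
t

yes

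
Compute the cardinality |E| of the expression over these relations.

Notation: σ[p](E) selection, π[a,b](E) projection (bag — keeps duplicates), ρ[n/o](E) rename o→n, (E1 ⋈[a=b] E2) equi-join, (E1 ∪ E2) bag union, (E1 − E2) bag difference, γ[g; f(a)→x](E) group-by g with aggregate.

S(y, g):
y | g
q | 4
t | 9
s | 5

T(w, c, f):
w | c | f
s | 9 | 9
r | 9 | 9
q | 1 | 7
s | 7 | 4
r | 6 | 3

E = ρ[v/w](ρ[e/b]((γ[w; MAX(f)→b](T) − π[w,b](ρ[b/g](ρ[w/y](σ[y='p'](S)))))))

Per-node cardinality:
  T → 5
  γ[w; MAX(f)→b](T) → 3
  S → 3
  σ[y='p'](S) → 0
  ρ[w/y](σ[y='p'](S)) → 0
  ρ[b/g](ρ[w/y](σ[y='p'](S))) → 0
  π[w,b](ρ[b/g](ρ[w/y](σ[y='p'](S)))) → 0
  (γ[w; MAX(f)→b](T) − π[w,b](ρ[b/g](ρ[w/y](σ[y='p'](S))))) → 3
  ρ[e/b]((γ[w; MAX(f)→b](T) − π[w,b](ρ[b/g](ρ[w/y](σ[y='p'](S)))))) → 3
  ρ[v/w](ρ[e/b]((γ[w; MAX(f)→b](T) − π[w,b](ρ[b/g](ρ[w/y](σ[y='p'](S))))))) → 3

|E| = 3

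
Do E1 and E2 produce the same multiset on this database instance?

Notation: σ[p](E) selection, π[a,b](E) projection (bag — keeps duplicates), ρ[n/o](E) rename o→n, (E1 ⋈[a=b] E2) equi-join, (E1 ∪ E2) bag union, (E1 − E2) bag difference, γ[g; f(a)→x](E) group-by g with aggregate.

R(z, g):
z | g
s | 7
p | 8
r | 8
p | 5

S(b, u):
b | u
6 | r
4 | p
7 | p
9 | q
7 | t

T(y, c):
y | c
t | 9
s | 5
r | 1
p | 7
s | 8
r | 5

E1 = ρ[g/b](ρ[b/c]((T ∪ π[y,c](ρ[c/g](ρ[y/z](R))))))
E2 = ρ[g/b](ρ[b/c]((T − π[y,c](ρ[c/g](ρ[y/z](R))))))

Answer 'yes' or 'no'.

E1 stepwise |·|:
  T → 6
  R → 4
  ρ[y/z](R) → 4
  ρ[c/g](ρ[y/z](R)) → 4
  π[y,c](ρ[c/g](ρ[y/z](R))) → 4
  (T ∪ π[y,c](ρ[c/g](ρ[y/z](R)))) → 10
  ρ[b/c]((T ∪ π[y,c](ρ[c/g](ρ[y/z](R))))) → 10
  ρ[g/b](ρ[b/c]((T ∪ π[y,c](ρ[c/g](ρ[y/z](R)))))) → 10
E2 stepwise |·|:
  T → 6
  R → 4
  ρ[y/z](R) → 4
  ρ[c/g](ρ[y/z](R)) → 4
  π[y,c](ρ[c/g](ρ[y/z](R))) → 4
  (T − π[y,c](ρ[c/g](ρ[y/z](R)))) → 6
  ρ[b/c]((T − π[y,c](ρ[c/g](ρ[y/z](R))))) → 6
  ρ[g/b](ρ[b/c]((T − π[y,c](ρ[c/g](ρ[y/z](R)))))) → 6

E1 result:
y | g
p | 5
p | 7
p | 8
r | 1
r | 5
r | 8
s | 5
s | 7
s | 8
t | 9
E2 result:
y | g
p | 7
r | 1
r | 5
s | 5
s | 8
t | 9
Witness: ('p', 8) appears 1× in E1 but 0× in E2.

no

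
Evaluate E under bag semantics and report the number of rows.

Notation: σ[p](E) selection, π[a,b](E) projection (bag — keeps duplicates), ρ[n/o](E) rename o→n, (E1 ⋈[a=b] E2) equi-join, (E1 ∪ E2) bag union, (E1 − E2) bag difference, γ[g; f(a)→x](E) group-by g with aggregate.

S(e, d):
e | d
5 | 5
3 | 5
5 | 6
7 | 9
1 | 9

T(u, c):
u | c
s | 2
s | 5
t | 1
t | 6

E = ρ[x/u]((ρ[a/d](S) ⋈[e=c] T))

Per-node cardinality:
  S → 5
  ρ[a/d](S) → 5
  T → 4
  (ρ[a/d](S) ⋈[e=c] T) → 3
  ρ[x/u]((ρ[a/d](S) ⋈[e=c] T)) → 3

|E| = 3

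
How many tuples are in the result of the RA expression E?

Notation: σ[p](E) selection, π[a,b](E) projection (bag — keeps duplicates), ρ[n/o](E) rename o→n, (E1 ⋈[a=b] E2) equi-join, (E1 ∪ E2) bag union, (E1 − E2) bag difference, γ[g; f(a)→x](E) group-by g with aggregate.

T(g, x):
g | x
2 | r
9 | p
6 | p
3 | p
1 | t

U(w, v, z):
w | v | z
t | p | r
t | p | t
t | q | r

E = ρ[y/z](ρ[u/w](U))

Per-node cardinality:
  U → 3
  ρ[u/w](U) → 3
  ρ[y/z](ρ[u/w](U)) → 3

|E| = 3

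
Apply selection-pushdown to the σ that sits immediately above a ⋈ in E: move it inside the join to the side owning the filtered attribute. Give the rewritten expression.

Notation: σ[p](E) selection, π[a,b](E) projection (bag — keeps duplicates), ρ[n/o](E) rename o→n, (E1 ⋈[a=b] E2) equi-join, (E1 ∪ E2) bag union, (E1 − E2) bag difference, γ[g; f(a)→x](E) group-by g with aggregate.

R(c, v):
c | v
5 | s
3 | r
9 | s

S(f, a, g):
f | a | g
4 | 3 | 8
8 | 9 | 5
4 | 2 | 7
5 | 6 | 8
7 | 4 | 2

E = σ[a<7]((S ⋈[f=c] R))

σ filters on a, owned by the left side.
E' = (σ[a<7](S) ⋈[f=c] R)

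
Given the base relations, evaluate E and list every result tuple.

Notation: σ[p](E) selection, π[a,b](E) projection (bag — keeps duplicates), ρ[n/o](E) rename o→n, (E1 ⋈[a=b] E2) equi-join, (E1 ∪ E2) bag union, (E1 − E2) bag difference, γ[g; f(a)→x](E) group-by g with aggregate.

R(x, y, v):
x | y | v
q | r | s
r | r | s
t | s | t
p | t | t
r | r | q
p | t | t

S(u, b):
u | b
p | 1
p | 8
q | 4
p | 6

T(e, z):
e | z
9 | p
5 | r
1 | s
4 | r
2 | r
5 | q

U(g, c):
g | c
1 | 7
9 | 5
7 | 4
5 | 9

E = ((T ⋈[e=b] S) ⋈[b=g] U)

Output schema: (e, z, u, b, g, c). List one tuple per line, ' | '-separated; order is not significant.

Stepwise |·|:
  T → 6
  S → 4
  (T ⋈[e=b] S) → 2
  U → 4
  ((T ⋈[e=b] S) ⋈[b=g] U) → 1

== RESULT ==
e | z | u | b | g | c
1 | s | p | 1 | 1 | 7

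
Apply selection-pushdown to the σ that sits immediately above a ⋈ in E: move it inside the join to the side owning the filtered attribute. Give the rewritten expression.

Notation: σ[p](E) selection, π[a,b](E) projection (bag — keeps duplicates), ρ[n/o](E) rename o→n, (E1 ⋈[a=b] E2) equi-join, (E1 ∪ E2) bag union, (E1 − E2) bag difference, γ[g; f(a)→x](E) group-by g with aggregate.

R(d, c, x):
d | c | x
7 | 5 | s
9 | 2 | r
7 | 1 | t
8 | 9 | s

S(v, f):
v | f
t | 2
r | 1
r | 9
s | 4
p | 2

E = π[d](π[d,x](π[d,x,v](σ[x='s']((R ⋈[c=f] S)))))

σ filters on x, owned by the left side.
E' = π[d](π[d,x](π[d,x,v]((σ[x='s'](R) ⋈[c=f] S))))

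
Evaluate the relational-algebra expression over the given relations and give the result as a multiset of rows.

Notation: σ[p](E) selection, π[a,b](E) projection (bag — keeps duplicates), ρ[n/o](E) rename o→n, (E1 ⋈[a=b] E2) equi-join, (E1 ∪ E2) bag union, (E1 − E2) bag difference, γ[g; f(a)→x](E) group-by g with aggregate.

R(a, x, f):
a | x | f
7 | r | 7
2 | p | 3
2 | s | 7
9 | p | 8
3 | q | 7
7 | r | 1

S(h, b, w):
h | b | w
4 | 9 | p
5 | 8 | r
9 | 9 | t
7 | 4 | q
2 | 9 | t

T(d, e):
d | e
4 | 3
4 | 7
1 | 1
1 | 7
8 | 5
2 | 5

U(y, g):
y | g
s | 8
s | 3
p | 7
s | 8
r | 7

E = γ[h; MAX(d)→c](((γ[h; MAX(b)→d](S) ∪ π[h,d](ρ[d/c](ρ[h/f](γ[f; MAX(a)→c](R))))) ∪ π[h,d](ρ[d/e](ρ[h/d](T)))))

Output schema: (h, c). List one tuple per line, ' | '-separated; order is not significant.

Stepwise |·|:
  S → 5
  γ[h; MAX(b)→d](S) → 5
  R → 6
  γ[f; MAX(a)→c](R) → 4
  ρ[h/f](γ[f; MAX(a)→c](R)) → 4
  ρ[d/c](ρ[h/f](γ[f; MAX(a)→c](R))) → 4
  π[h,d](ρ[d/c](ρ[h/f](γ[f; MAX(a)→c](R)))) → 4
  (γ[h; MAX(b)→d](S) ∪ π[h,d](ρ[d/c](ρ[h/f](γ[f; MAX(a)→c](R))))) → 9
  T → 6
  ρ[h/d](T) → 6
  ρ[d/e](ρ[h/d](T)) → 6
  π[h,d](ρ[d/e](ρ[h/d](T))) → 6
  ((γ[h; MAX(b)→d](S) ∪ π[h,d](ρ[d/c](ρ[h/f](γ[f; MAX(a)→c](R))))) ∪ π[h,d](ρ[d/e](ρ[h/d](T)))) → 15
  γ[h; MAX(d)→c](((γ[h; MAX(b)→d](S) ∪ π[h,d](ρ[d/c](ρ[h/f](γ[f; MAX(a)→c](R))))) ∪ π[h,d](ρ[d/e](ρ[h/d](T))))) → 8

== RESULT ==
h | c
1 | 7
2 | 9
3 | 2
4 | 9
5 | 8
7 | 7
8 | 9
9 | 9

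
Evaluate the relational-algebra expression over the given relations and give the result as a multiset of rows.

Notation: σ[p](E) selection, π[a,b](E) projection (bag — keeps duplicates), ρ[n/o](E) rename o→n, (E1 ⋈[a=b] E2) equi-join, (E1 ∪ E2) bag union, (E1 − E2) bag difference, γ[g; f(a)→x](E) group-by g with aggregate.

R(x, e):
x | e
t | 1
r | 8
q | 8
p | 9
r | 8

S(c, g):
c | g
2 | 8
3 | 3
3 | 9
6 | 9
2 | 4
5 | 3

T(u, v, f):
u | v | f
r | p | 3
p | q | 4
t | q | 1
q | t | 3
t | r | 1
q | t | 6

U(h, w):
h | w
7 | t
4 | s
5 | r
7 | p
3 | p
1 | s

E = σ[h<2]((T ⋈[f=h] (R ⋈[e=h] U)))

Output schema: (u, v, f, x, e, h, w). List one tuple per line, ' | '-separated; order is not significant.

Per-node cardinality:
  T → 6
  R → 5
  U → 6
  (R ⋈[e=h] U) → 1
  (T ⋈[f=h] (R ⋈[e=h] U)) → 2
  σ[h<2]((T ⋈[f=h] (R ⋈[e=h] U))) → 2

== RESULT ==
u | v | f | x | e | h | w
t | q | 1 | t | 1 | 1 | s
t | r | 1 | t | 1 | 1 | s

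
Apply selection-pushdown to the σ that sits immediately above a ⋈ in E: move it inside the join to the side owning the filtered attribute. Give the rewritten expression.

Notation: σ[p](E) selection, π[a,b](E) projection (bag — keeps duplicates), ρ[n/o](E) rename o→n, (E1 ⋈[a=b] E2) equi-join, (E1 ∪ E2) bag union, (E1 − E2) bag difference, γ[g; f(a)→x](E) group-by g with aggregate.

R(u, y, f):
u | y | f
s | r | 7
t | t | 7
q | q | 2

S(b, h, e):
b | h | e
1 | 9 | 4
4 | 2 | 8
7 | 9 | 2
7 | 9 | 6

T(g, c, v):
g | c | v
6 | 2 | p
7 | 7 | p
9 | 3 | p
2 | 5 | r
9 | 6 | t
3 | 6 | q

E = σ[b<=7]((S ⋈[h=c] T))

σ filters on b, owned by the left side.
E' = (σ[b<=7](S) ⋈[h=c] T)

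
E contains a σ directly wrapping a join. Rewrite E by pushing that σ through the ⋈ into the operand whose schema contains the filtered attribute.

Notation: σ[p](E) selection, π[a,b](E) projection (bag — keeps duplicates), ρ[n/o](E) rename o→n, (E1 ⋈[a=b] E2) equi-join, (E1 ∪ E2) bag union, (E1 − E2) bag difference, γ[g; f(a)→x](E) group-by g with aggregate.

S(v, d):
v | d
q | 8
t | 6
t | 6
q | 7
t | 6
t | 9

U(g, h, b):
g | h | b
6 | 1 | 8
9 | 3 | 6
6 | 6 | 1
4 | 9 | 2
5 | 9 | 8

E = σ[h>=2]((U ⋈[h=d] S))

σ filters on h, owned by the left side.
E' = (σ[h>=2](U) ⋈[h=d] S)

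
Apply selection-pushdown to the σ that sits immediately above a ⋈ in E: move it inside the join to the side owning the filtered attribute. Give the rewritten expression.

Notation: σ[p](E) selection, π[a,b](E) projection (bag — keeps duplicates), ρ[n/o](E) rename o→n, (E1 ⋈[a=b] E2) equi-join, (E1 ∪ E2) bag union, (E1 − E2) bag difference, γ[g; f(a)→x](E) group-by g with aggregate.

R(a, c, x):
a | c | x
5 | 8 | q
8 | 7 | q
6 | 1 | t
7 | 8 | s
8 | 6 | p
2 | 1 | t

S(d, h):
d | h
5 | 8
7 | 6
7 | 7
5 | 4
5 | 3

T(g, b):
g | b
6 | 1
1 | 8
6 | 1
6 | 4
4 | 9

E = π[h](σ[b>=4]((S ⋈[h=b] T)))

σ filters on b, owned by the right side.
E' = π[h]((S ⋈[h=b] σ[b>=4](T)))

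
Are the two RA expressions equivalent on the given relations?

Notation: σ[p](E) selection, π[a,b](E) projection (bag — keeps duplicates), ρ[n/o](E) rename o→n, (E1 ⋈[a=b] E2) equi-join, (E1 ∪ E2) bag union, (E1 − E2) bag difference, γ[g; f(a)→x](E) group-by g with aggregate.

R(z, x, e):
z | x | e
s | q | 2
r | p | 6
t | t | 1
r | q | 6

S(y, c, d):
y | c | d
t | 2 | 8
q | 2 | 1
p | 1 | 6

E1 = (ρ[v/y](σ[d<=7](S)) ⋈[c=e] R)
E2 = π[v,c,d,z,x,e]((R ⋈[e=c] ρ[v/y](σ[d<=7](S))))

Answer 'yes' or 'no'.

E1 stepwise |·|:
  S → 3
  σ[d<=7](S) → 2
  ρ[v/y](σ[d<=7](S)) → 2
  R → 4
  (ρ[v/y](σ[d<=7](S)) ⋈[c=e] R) → 2
E2 stepwise |·|:
  R → 4
  S → 3
  σ[d<=7](S) → 2
  ρ[v/y](σ[d<=7](S)) → 2
  (R ⋈[e=c] ρ[v/y](σ[d<=7](S))) → 2
  π[v,c,d,z,x,e]((R ⋈[e=c] ρ[v/y](σ[d<=7](S)))) → 2

E1 and E2 produce the same multiset:
v | c | d | z | x | e
p | 1 | 6 | t | t | 1
q | 2 | 1 | s | q | 2

yes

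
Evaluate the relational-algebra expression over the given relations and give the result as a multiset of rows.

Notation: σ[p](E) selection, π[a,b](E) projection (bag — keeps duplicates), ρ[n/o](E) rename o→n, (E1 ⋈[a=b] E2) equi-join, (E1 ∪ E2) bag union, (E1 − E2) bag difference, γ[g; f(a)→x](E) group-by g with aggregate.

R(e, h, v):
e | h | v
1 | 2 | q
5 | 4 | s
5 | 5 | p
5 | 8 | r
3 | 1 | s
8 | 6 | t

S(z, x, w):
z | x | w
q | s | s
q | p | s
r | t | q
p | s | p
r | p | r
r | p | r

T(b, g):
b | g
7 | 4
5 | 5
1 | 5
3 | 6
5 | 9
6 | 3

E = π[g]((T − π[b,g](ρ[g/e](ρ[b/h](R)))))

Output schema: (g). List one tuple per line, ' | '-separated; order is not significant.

Per-node cardinality:
  T → 6
  R → 6
  ρ[b/h](R) → 6
  ρ[g/e](ρ[b/h](R)) → 6
  π[b,g](ρ[g/e](ρ[b/h](R))) → 6
  (T − π[b,g](ρ[g/e](ρ[b/h](R)))) → 5
  π[g]((T − π[b,g](ρ[g/e](ρ[b/h](R))))) → 5

== RESULT ==
g
3
4
5
6
9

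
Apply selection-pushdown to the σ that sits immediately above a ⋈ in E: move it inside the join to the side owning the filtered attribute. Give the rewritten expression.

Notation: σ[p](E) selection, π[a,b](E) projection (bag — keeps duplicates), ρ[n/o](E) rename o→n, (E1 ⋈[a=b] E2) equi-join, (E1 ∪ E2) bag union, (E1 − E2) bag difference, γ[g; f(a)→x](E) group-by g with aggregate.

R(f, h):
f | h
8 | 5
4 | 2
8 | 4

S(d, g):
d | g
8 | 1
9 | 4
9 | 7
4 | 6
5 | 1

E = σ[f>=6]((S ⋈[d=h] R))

σ filters on f, owned by the right side.
E' = (S ⋈[d=h] σ[f>=6](R))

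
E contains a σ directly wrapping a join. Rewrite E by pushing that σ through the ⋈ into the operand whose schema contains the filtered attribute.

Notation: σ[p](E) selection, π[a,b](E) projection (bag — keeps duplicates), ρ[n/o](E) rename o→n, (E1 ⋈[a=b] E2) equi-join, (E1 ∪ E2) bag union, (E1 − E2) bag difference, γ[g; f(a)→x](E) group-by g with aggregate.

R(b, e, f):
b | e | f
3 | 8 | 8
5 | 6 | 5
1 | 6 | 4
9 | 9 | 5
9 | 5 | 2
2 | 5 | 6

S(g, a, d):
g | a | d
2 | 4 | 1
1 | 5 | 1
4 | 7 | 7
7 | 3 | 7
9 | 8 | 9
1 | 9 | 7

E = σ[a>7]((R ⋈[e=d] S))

σ filters on a, owned by the right side.
E' = (R ⋈[e=d] σ[a>7](S))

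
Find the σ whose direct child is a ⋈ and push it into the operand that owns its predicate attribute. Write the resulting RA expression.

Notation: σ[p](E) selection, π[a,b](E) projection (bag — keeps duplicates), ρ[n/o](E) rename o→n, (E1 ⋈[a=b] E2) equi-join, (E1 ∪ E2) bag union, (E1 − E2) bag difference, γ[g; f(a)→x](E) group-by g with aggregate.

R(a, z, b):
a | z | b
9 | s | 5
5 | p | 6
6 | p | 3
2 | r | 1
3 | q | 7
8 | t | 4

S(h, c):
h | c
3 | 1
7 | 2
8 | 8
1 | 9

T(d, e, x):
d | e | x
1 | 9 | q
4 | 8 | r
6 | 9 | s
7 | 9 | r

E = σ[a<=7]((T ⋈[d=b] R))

σ filters on a, owned by the right side.
E' = (T ⋈[d=b] σ[a<=7](R))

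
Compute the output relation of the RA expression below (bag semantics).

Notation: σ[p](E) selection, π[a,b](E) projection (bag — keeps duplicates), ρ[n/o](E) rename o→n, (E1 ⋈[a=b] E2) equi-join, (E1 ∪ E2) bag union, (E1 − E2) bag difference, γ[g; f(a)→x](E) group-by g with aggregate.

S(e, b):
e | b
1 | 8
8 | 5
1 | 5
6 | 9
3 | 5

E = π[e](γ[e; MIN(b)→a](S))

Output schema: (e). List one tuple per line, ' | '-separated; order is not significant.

Row counts bottom-up:
  S → 5
  γ[e; MIN(b)→a](S) → 4
  π[e](γ[e; MIN(b)→a](S)) → 4

== RESULT ==
e
1
3
6
8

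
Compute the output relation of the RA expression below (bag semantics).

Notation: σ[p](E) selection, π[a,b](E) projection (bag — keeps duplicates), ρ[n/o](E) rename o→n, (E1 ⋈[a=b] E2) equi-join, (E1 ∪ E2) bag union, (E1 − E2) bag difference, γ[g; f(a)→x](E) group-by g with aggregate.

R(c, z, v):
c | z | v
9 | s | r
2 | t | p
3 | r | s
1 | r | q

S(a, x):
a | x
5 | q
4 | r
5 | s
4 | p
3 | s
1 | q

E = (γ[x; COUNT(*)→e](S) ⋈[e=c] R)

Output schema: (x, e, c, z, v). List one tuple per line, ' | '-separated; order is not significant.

Row counts bottom-up:
  S → 6
  γ[x; COUNT(*)→e](S) → 4
  R → 4
  (γ[x; COUNT(*)→e](S) ⋈[e=c] R) → 4

== RESULT ==
x | e | c | z | v
p | 1 | 1 | r | q
q | 2 | 2 | t | p
r | 1 | 1 | r | q
s | 2 | 2 | t | p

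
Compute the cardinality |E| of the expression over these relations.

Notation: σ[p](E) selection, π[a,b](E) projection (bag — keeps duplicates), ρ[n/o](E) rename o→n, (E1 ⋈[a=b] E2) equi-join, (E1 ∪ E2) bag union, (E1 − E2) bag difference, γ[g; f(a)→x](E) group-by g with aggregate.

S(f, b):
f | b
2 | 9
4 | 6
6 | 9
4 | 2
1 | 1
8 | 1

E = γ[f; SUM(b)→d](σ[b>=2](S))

Stepwise |·|:
  S → 6
  σ[b>=2](S) → 4
  γ[f; SUM(b)→d](σ[b>=2](S)) → 3

|E| = 3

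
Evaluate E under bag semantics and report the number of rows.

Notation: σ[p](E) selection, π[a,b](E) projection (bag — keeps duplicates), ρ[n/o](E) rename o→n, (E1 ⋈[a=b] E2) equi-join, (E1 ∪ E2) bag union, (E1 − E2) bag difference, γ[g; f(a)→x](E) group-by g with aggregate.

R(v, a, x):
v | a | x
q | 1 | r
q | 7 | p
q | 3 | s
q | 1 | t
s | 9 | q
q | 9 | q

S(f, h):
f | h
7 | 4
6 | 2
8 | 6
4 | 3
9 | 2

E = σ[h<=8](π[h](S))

Stepwise |·|:
  S → 5
  π[h](S) → 5
  σ[h<=8](π[h](S)) → 5

|E| = 5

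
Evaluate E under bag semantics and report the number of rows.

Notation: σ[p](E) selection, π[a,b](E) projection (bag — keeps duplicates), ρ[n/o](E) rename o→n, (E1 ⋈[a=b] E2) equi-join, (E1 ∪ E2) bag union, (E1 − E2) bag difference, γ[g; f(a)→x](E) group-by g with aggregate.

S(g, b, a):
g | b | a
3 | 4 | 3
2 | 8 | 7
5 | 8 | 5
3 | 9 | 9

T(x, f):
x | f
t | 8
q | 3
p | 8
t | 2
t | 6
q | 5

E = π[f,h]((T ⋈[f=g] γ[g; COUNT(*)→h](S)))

Per-node cardinality:
  T → 6
  S → 4
  γ[g; COUNT(*)→h](S) → 3
  (T ⋈[f=g] γ[g; COUNT(*)→h](S)) → 3
  π[f,h]((T ⋈[f=g] γ[g; COUNT(*)→h](S))) → 3

|E| = 3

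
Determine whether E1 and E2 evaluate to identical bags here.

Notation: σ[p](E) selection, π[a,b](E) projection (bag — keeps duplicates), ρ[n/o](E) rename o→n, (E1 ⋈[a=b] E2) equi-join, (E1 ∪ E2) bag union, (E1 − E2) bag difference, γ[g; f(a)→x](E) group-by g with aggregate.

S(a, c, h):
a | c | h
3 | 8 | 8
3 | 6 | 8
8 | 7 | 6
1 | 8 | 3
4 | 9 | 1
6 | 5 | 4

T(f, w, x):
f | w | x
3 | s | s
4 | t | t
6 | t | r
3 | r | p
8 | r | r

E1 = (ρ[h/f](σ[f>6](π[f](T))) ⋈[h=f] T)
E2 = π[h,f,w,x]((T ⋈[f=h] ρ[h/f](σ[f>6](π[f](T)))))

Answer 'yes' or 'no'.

E1 per-node cardinality:
  T → 5
  π[f](T) → 5
  σ[f>6](π[f](T)) → 1
  ρ[h/f](σ[f>6](π[f](T))) → 1
  T → 5
  (ρ[h/f](σ[f>6](π[f](T))) ⋈[h=f] T) → 1
E2 per-node cardinality:
  T → 5
  T → 5
  π[f](T) → 5
  σ[f>6](π[f](T)) → 1
  ρ[h/f](σ[f>6](π[f](T))) → 1
  (T ⋈[f=h] ρ[h/f](σ[f>6](π[f](T)))) → 1
  π[h,f,w,x]((T ⋈[f=h] ρ[h/f](σ[f>6](π[f](T))))) → 1

E1 and E2 produce the same multiset:
h | f | w | x
8 | 8 | r | r

yes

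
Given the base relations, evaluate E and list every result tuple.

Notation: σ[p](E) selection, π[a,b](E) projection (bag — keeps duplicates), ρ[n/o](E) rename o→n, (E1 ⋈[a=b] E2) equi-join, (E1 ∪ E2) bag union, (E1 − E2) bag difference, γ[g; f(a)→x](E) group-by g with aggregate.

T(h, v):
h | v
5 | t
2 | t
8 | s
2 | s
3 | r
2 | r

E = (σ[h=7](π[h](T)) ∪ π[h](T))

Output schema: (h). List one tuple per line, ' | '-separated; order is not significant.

Per-node cardinality:
  T → 6
  π[h](T) → 6
  σ[h=7](π[h](T)) → 0
  T → 6
  π[h](T) → 6
  (σ[h=7](π[h](T)) ∪ π[h](T)) → 6

== RESULT ==
h
2
2
2
3
5
8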